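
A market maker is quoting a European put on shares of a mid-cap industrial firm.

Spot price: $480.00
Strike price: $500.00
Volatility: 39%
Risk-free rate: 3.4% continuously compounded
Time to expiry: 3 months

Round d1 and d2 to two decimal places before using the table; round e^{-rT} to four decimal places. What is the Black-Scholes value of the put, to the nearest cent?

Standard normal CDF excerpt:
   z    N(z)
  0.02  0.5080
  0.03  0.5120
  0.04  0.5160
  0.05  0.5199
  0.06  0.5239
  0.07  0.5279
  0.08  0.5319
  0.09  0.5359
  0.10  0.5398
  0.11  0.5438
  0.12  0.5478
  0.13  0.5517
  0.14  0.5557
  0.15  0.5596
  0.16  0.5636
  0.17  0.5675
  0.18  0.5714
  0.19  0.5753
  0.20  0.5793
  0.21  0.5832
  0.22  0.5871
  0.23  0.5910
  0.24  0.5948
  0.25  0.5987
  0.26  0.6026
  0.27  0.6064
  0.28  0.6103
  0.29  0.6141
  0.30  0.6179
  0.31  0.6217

σ√T = 0.39 × 0.5000 = 0.1950
d₁ = [ln(480/500) + (0.034 + 0.39²/2)·0.25] / 0.1950 = [-0.0408 + 0.0275] / 0.1950 = -0.0683 ≈ -0.07
d₂ = d₁ − σ√T = -0.0683 − 0.1950 = -0.2633 ≈ -0.26
exp(−rT) = exp(−0.034·0.25) = 0.9915
N(−d₂) = N(0.26) = 0.6026;  N(−d₁) = N(0.07) = 0.5279
P = 500·0.9915·0.6026 − 480·0.5279 = 298.7389 − 253.3920 = 45.3469

$45.35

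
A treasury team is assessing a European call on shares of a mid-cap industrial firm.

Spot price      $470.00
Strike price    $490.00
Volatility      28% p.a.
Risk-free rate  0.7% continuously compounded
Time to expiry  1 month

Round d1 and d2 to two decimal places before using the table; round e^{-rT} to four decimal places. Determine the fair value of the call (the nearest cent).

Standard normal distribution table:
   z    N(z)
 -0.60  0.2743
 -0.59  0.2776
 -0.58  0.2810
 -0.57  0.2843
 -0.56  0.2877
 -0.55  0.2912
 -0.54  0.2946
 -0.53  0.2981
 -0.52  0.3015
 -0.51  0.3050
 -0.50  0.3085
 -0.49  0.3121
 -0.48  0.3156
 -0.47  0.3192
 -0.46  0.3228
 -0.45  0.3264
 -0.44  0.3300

$7.42

T = 0.08333;  σ√T = 0.0808
d₁ = [ln(470/490) + (0.007 + 0.28²/2)·0.08333] / 0.0808 = [-0.0417 + 0.0039] / 0.0808 = -0.4679 ⇒ -0.47
d₂ = d₁ − σ√T = -0.4679 − 0.0808 = -0.5488 ⇒ -0.55
e^(−rT) = e^(−0.007·0.08333) = 0.9994
N(d₁) = N(-0.47) = 0.3192;  N(d₂) = N(-0.55) = 0.2912
C = 470·0.3192 − 490·0.9994·0.2912 = 150.0240 − 142.6024 = 7.4216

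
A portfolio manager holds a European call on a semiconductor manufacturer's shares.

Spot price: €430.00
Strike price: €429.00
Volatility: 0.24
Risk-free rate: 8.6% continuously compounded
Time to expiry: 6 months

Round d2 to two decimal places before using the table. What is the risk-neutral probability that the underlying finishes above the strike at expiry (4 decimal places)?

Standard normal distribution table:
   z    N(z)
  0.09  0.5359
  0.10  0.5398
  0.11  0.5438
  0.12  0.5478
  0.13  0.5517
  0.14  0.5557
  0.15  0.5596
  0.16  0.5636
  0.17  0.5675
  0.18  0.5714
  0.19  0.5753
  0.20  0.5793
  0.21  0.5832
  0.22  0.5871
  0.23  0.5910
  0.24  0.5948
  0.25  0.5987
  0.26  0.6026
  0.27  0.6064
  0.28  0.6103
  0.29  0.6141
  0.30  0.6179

σ√T = 0.24·√0.5 = 0.1697
d₁ = [ln(430/429) + (0.086 + ½·0.24²)·0.5] / (σ√T) = (0.0023 + 0.0574) / 0.1697 = 0.3520 which rounds to 0.35
d₂ = 0.3520 − 0.1697 = 0.1822 which rounds to 0.18
Risk-neutral Pr[S_T > K] = N(d₂) = N(0.18) = 0.5714

0.5714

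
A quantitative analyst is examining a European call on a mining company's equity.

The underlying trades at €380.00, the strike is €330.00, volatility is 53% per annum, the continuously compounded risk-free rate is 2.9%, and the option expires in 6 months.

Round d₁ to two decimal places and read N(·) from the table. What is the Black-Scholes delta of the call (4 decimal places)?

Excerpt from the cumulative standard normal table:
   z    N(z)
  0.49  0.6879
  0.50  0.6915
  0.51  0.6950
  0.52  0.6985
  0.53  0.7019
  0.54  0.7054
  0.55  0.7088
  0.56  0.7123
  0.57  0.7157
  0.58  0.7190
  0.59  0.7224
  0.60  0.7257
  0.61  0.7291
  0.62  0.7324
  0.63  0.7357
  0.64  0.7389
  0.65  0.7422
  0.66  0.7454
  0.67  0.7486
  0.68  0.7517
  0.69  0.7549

0.7257

σ√T = 0.53·√0.5 = 0.3748
d₁ = [ln(380/330) + (0.029 + 0.53²/2)·0.5] / 0.3748 = [0.1411 + 0.0847] / 0.3748 = 0.6025 which rounds to 0.60
N(d₁) = N(0.60) = 0.7257
Δ_call = N(d₁) = 0.7257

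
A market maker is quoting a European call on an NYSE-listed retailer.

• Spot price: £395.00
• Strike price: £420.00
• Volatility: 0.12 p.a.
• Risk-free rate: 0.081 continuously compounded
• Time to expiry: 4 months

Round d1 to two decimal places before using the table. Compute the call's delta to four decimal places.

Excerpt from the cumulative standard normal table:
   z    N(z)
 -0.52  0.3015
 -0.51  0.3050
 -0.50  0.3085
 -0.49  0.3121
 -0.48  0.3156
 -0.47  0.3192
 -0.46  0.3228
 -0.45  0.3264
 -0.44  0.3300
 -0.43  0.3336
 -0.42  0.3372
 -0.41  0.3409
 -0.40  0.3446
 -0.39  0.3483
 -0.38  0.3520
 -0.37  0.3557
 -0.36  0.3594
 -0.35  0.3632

σ√T = 0.12·√0.3333 = 0.0693
d₁ = [ln(395/420) + (0.081 + ½·0.12²)·0.3333] / (σ√T) = (-0.0614 + 0.0294) / 0.0693 = -0.4614 → -0.46
N(d₁) = N(-0.46) = 0.3228
Δ_call = N(d₁) = 0.3228

0.3228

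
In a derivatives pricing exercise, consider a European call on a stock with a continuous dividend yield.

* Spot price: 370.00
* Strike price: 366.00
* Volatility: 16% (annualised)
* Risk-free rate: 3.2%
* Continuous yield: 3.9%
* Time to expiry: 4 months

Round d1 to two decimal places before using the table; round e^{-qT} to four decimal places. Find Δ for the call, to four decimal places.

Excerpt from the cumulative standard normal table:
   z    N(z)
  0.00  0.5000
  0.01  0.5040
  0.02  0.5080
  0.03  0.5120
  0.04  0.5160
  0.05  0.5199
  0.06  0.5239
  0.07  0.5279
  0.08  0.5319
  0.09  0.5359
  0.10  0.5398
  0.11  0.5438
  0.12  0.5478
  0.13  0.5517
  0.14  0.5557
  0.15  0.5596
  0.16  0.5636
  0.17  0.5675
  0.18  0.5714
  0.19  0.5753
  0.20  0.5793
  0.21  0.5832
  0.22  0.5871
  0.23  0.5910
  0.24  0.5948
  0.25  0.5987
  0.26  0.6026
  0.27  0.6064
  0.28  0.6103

0.5485

σ√T = 0.16 × 0.5774 = 0.0924
ln(S/K) + (r − q + σ²/2)T = ln(370/366) + (0.032 − 0.039 + 0.16²/2)·0.3333 = 0.0109 + 0.0019 = 0.0128
d₁ = 0.0128 / 0.0924 = 0.1386 ≈ 0.14
N(d₁) = N(0.14) = 0.5557
Δ_call = exp(−qT)·N(d₁) = 0.9871·0.5557 = 0.5485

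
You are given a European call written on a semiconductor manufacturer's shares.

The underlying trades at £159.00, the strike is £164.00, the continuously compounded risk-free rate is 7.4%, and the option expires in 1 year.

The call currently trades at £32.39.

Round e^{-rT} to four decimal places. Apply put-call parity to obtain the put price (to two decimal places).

exp(−rT) = exp(−0.074·1) = 0.9287
Put-call parity: C − P = S − K·e^(−rT) = 159 − 164·0.9287 = 159 − 152.3068 = 6.6932
P = C − (C − P) = 32.39 − (6.6932) = 25.6968

£25.70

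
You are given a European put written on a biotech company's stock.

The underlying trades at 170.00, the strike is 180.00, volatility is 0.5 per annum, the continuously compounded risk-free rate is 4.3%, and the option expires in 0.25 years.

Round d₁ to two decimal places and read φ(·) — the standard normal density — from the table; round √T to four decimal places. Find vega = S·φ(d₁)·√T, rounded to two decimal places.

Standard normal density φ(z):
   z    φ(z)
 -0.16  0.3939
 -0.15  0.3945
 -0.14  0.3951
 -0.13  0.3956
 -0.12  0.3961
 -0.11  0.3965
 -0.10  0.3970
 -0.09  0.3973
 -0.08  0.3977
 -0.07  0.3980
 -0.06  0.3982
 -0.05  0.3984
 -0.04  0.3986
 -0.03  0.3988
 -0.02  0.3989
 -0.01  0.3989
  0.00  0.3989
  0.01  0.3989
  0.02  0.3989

33.85

σ√T = 0.5·√0.25 = 0.2500
d₁ = [ln(170/180) + (0.043 + 0.5²/2)·0.25] / 0.2500 = [-0.0572 + 0.0420] / 0.2500 = -0.0606 → -0.06
√T = √0.25 = 0.5000
φ(d₁) = φ(-0.06) = 0.3982
vega = S·φ(d₁)·√T = 170·0.3982·0.5000 = 33.8470
(Call and put vega coincide under Black-Scholes.)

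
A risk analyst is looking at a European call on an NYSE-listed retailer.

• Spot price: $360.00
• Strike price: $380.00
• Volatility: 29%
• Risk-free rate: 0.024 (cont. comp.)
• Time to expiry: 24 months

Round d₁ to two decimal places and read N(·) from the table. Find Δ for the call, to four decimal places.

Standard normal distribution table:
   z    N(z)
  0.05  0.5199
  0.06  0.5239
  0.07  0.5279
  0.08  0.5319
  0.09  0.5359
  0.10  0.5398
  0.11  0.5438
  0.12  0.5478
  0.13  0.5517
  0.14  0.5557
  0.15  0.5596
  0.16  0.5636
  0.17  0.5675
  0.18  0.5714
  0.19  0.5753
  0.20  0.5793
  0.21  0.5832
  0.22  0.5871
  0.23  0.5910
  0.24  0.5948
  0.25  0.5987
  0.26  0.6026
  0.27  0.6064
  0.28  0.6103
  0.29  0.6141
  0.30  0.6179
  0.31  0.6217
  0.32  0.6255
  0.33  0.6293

0.5753

σ√T = 0.29 × 1.4142 = 0.4101
d₁ = [ln(360/380) + (0.024 + 0.29²/2)·2] / 0.4101 = [-0.0541 + 0.1321] / 0.4101 = 0.1903 ⇒ 0.19
N(d₁) = N(0.19) = 0.5753
Δ_call = N(d₁) = 0.5753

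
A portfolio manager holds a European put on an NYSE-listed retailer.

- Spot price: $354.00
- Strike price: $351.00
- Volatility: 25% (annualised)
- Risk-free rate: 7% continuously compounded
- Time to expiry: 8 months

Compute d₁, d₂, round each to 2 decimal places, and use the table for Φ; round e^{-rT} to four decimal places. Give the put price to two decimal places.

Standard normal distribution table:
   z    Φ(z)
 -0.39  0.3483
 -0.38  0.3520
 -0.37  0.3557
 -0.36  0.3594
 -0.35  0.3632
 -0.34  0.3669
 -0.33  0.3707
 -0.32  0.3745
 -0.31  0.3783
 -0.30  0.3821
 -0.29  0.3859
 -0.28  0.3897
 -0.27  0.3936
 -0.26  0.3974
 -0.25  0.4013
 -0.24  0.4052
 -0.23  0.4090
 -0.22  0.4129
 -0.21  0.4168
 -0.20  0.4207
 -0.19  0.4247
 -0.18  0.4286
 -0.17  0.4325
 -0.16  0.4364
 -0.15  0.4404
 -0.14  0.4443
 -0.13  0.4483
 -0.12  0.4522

$18.97

σ√T = 0.25·√0.6667 = 0.2041
d₁ = [ln(354/351) + (0.07 + ½·0.25²)·0.6667] / (σ√T) = (0.0085 + 0.0675) / 0.2041 = 0.3724 ≈ 0.37
d₂ = 0.3724 − 0.2041 = 0.1683 ≈ 0.17
exp(−rT) = exp(−0.07·0.6667) = 0.9544
P = 351·0.9544·N(-0.17) − 354·N(-0.37) = 351·0.9544·0.4325 − 354·0.3557 = 144.8851 − 125.9178 = 18.9673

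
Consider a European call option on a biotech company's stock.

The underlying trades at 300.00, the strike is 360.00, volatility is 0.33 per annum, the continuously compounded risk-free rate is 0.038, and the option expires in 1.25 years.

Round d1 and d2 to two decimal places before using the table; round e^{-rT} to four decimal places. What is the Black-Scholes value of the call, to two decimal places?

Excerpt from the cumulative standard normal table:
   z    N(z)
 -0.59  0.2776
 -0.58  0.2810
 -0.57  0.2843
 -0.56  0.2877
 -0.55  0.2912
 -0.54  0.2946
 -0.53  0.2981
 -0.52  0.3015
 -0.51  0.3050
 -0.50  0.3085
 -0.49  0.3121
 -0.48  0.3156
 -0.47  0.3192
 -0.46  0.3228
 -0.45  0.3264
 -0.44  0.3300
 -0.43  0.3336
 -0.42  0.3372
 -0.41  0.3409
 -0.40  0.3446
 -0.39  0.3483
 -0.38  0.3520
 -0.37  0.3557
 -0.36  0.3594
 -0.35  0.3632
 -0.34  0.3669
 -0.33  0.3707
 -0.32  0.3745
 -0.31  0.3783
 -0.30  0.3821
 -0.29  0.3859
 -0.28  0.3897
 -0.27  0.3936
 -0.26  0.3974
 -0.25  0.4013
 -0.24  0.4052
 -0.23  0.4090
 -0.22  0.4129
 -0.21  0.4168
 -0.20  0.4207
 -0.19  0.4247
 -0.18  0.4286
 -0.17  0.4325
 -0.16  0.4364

28.61

T = 1.25;  σ√T = 0.3690
ln(S/K) + (r + σ²/2)T = ln(300/360) + (0.038 + 0.33²/2)·1.25 = -0.1823 + 0.1156 = -0.0668
d₁ = -0.0668 / 0.3690 = -0.1809 ≈ -0.18
d₂ = d₁ − σ√T = -0.1809 − 0.3690 = -0.5499 ≈ -0.55
e^(−rT) = e^(−0.038·1.25) = 0.9536
N(d₁) = N(-0.18) = 0.4286;  N(d₂) = N(-0.55) = 0.2912
C = 300·0.4286 − 360·0.9536·0.2912 = 128.5800 − 99.9678 = 28.6122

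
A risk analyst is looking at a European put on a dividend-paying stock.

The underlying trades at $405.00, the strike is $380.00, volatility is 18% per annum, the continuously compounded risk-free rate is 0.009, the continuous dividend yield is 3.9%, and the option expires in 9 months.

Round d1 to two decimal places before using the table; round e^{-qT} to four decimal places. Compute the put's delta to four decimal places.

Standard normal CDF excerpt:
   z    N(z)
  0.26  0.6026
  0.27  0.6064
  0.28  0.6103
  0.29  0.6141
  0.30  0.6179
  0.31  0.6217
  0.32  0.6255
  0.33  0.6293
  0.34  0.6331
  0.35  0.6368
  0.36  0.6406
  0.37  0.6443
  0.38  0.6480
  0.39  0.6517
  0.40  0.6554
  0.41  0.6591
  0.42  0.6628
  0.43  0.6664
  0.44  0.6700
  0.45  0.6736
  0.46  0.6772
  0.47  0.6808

σ√T = 0.18 × 0.8660 = 0.1559
ln(S/K) + (r − q + σ²/2)T = ln(405/380) + (0.009 − 0.039 + 0.18²/2)·0.75 = 0.0637 − 0.0103 = 0.0534
d₁ = 0.0534 / 0.1559 = 0.3423 which rounds to 0.34
N(d₁) = N(0.34) = 0.6331
Δ_put = e^(−qT)·(N(d₁) − 1) = 0.9712·(0.6331 − 1) = -0.3563

-0.3563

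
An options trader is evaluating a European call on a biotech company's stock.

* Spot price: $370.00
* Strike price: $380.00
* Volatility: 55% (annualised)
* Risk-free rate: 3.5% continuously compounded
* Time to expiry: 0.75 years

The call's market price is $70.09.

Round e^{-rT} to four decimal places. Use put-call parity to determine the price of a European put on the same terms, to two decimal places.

exp(−rT) = exp(−0.035·0.75) = 0.9741
Put-call parity: C − P = S − K·e^(−rT) = 370 − 380·0.9741 = 370 − 370.1580 = -0.1580
P = C − (C − P) = 70.09 − (-0.1580) = 70.2480

$70.25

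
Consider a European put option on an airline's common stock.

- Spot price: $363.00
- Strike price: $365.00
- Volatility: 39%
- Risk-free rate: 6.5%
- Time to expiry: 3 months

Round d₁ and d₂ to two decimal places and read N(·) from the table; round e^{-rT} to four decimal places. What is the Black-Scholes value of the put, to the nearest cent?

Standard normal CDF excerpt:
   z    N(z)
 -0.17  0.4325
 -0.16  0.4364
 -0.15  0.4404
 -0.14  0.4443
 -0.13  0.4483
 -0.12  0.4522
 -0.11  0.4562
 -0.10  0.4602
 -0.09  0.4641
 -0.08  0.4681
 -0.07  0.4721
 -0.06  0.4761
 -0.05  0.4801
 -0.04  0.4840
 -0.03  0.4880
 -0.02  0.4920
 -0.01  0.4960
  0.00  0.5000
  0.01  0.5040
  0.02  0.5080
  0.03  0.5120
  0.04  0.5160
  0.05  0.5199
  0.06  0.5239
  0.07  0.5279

T = 0.25;  σ√T = 0.1950
ln(S/K) + (r + σ²/2)T = ln(363/365) + (0.065 + 0.39²/2)·0.25 = -0.0055 + 0.0353 = 0.0298
d₁ = 0.0298 / 0.1950 = 0.1527 which rounds to 0.15
d₂ = d₁ − σ√T = 0.1527 − 0.1950 = -0.0423 which rounds to -0.04
e^(−rT) = e^(−0.065·0.25) = 0.9839
N(−d₂) = N(0.04) = 0.5160;  N(−d₁) = N(-0.15) = 0.4404
P = 365·0.9839·0.5160 − 363·0.4404 = 185.3077 − 159.8652 = 25.4425

$25.44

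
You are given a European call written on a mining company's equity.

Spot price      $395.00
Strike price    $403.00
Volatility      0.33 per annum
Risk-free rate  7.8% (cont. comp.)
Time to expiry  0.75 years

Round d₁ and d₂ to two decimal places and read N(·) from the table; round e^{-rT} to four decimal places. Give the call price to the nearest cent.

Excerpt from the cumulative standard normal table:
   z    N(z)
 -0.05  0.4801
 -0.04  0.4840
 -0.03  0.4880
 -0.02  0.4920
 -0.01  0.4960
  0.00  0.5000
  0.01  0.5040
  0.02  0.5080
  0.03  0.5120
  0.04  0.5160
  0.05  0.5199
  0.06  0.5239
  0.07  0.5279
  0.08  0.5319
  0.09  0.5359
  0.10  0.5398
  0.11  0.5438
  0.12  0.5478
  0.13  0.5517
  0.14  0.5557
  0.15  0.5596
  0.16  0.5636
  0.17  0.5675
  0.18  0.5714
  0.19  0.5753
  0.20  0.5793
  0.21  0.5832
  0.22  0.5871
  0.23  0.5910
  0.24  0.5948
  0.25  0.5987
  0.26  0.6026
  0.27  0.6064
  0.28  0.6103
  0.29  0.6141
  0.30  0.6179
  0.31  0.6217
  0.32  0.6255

σ√T = 0.33 × 0.8660 = 0.2858
d₁ = [ln(395/403) + (0.078 + ½·0.33²)·0.75] / (σ√T) = (-0.0201 + 0.0993) / 0.2858 = 0.2774 → 0.28
d₂ = 0.2774 − 0.2858 = -0.0084 → -0.01
exp(−rT) = exp(−0.078·0.75) = 0.9432
C = 395·N(0.28) − 403·0.9432·N(-0.01) = 395·0.6103 − 403·0.9432·0.4960 = 241.0685 − 188.5344 = 52.5341

$52.53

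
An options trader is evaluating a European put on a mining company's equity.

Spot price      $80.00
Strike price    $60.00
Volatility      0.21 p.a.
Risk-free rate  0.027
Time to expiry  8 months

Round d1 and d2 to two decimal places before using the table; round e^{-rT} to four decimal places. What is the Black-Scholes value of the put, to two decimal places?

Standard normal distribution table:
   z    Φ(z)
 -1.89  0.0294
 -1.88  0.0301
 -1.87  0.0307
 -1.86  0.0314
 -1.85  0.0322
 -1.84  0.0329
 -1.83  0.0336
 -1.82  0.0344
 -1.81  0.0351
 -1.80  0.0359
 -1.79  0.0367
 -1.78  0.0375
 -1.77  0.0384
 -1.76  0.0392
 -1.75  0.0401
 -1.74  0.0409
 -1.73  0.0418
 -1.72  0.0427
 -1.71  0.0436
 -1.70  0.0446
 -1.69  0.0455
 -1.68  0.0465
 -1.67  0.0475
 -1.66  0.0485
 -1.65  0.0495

T = 0.6667;  σ√T = 0.1715
d₁ = [ln(80/60) + (0.027 + 0.21²/2)·0.6667] / 0.1715 = [0.2877 + 0.0327] / 0.1715 = 1.8685 → 1.87
d₂ = d₁ − σ√T = 1.8685 − 0.1715 = 1.6970 → 1.70
e^(−rT) = e^(−0.027·0.6667) = 0.9822
N(−d₂) = N(-1.70) = 0.0446;  N(−d₁) = N(-1.87) = 0.0307
P = 60·0.9822·0.0446 − 80·0.0307 = 2.6284 − 2.4560 = 0.1724

$0.17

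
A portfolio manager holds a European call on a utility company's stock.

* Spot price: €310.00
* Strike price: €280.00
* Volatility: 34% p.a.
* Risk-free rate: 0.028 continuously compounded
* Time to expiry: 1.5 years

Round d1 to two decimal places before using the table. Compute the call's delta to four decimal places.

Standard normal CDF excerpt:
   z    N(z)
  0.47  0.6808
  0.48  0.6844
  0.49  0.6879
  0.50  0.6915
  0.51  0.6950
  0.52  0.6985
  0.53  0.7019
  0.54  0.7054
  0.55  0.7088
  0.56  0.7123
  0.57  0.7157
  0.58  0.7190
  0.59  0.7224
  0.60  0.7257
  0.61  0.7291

σ√T = 0.34·√1.5 = 0.4164
d₁ = [ln(310/280) + (0.028 + 0.34²/2)·1.5] / 0.4164 = [0.1018 + 0.1287] / 0.4164 = 0.5535 ⇒ 0.55
N(d₁) = N(0.55) = 0.7088
Δ_call = N(d₁) = 0.7088

0.7088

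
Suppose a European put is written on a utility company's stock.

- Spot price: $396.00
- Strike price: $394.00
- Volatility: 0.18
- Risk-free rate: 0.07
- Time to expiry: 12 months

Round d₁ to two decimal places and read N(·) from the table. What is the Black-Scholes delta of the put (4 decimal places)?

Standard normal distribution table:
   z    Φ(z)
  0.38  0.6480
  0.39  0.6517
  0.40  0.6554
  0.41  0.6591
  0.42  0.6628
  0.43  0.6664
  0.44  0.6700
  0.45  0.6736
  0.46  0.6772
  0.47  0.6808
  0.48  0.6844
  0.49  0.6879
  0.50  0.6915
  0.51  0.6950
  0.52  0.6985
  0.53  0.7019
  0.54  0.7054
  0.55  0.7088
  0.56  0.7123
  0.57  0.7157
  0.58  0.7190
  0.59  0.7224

-0.3050

T = 1;  σ√T = 0.1800
d₁ = [ln(396/394) + (0.07 + ½·0.18²)·1] / (σ√T) = (0.0051 + 0.0862) / 0.1800 = 0.5070 ≈ 0.51
N(d₁) = N(0.51) = 0.6950
Δ_put = N(d₁) − 1 = 0.6950 − 1 = -0.3050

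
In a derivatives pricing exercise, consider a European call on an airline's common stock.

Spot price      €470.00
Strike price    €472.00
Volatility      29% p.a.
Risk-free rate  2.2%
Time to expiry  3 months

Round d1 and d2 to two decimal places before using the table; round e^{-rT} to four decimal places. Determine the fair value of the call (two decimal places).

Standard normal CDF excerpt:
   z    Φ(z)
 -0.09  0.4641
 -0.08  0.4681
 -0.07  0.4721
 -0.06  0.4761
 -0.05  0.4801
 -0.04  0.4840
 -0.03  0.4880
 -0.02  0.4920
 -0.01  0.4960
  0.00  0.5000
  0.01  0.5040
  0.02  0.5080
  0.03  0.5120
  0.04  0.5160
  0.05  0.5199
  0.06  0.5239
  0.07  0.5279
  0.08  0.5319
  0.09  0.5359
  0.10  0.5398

€26.51

σ√T = 0.29·√0.25 = 0.1450
d₁ = [ln(470/472) + (0.022 + ½·0.29²)·0.25] / (σ√T) = (-0.0042 + 0.0160) / 0.1450 = 0.0811 ⇒ 0.08
d₂ = 0.0811 − 0.1450 = -0.0639 ⇒ -0.06
e^(−rT) = e^(−0.022·0.25) = 0.9945
C = 470·N(0.08) − 472·0.9945·N(-0.06) = 470·0.5319 − 472·0.9945·0.4761 = 249.9930 − 223.4832 = 26.5098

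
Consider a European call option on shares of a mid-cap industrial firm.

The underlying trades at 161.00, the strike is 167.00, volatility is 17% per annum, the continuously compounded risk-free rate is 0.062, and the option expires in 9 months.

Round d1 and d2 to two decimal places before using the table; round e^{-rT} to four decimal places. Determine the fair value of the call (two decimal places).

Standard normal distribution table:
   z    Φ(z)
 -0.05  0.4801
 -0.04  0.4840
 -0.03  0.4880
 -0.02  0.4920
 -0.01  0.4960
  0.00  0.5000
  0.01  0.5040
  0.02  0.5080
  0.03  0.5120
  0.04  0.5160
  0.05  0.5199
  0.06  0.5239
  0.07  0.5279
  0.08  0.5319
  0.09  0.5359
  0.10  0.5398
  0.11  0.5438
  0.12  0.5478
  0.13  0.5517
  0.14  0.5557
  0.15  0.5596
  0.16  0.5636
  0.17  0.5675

10.40

σ√T = 0.17 × 0.8660 = 0.1472
d₁ = [ln(161/167) + (0.062 + 0.17²/2)·0.75] / 0.1472 = [-0.0366 + 0.0573] / 0.1472 = 0.1409 ≈ 0.14
d₂ = d₁ − σ√T = 0.1409 − 0.1472 = -0.0063 ≈ -0.01
e^(−rT) = e^(−0.062·0.75) = 0.9546
N(d₁) = N(0.14) = 0.5557;  N(d₂) = N(-0.01) = 0.4960
C = 161·0.5557 − 167·0.9546·0.4960 = 89.4677 − 79.0714 = 10.3963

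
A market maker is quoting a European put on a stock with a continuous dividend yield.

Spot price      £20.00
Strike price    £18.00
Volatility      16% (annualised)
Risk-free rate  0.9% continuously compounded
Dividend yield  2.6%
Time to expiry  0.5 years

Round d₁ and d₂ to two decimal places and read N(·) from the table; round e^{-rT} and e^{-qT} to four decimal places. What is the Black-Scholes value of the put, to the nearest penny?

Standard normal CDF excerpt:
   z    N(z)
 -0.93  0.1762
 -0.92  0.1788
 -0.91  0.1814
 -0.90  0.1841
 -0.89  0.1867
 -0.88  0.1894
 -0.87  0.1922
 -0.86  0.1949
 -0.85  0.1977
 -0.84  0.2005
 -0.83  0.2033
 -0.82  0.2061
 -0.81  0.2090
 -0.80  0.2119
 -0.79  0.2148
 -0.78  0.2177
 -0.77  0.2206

£0.22

σ√T = 0.16 × 0.7071 = 0.1131
d₁ = [ln(20/18) + (0.009 − 0.026 + ½·0.16²)·0.5] / (σ√T) = (0.1054 − 0.0021) / 0.1131 = 0.9127 ⇒ 0.91
d₂ = 0.9127 − 0.1131 = 0.7996 ⇒ 0.80
exp(−qT) = exp(−0.026·0.5) = 0.9871;  exp(−rT) = exp(−0.009·0.5) = 0.9955
N(−d₂) = N(-0.80) = 0.2119;  N(−d₁) = N(-0.91) = 0.1814
P = 18·0.9955·0.2119 − 20·0.9871·0.1814 = 3.7970 − 3.5812 = 0.2158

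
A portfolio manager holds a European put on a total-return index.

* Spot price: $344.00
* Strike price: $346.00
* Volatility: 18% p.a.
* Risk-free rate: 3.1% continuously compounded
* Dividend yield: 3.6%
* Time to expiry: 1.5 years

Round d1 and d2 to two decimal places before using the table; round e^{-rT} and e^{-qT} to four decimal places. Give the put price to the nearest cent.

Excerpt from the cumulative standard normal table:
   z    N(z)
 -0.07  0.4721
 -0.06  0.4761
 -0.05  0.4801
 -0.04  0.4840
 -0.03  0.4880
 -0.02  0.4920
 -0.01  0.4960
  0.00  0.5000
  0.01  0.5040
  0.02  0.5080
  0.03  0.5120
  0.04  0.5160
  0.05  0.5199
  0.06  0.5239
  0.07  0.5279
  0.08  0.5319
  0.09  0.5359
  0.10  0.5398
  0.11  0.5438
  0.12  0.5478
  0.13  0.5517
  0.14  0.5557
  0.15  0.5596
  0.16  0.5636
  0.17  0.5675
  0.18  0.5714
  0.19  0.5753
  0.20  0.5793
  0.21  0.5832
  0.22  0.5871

$30.97

T = 1.5;  σ√T = 0.2205
d₁ = [ln(344/346) + (0.031 − 0.036 + 0.18²/2)·1.5] / 0.2205 = [-0.0058 + 0.0168] / 0.2205 = 0.0499 ≈ 0.05
d₂ = d₁ − σ√T = 0.0499 − 0.2205 = -0.1705 ≈ -0.17
e^(−qT) = e^(−0.036·1.5) = 0.9474;  e^(−rT) = e^(−0.031·1.5) = 0.9546
N(−d₂) = N(0.17) = 0.5675;  N(−d₁) = N(-0.05) = 0.4801
P = 346·0.9546·0.5675 − 344·0.9474·0.4801 = 187.4405 − 156.4673 = 30.9732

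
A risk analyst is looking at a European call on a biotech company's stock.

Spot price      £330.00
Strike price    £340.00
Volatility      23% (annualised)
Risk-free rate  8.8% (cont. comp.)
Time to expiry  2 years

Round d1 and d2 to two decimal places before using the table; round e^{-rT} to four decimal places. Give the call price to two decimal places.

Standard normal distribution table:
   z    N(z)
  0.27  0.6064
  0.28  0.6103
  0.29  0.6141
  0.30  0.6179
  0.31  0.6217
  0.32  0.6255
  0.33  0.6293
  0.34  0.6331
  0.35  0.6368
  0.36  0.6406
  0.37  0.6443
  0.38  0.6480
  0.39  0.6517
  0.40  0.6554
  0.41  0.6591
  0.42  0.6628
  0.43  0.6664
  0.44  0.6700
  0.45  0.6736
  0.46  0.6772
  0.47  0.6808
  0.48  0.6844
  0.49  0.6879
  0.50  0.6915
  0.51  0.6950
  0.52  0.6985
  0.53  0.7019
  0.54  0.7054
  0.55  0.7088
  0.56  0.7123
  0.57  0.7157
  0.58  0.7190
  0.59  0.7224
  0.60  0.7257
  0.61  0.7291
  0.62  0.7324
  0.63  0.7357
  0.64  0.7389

σ√T = 0.23 × 1.4142 = 0.3253
d₁ = [ln(330/340) + (0.088 + 0.23²/2)·2] / 0.3253 = [-0.0299 + 0.2289] / 0.3253 = 0.6119 → 0.61
d₂ = d₁ − σ√T = 0.6119 − 0.3253 = 0.2867 → 0.29
e^(−rT) = e^(−0.088·2) = 0.8386
N(d₁) = N(0.61) = 0.7291;  N(d₂) = N(0.29) = 0.6141
C = 330·0.7291 − 340·0.8386·0.6141 = 240.6030 − 175.0946 = 65.5084

£65.51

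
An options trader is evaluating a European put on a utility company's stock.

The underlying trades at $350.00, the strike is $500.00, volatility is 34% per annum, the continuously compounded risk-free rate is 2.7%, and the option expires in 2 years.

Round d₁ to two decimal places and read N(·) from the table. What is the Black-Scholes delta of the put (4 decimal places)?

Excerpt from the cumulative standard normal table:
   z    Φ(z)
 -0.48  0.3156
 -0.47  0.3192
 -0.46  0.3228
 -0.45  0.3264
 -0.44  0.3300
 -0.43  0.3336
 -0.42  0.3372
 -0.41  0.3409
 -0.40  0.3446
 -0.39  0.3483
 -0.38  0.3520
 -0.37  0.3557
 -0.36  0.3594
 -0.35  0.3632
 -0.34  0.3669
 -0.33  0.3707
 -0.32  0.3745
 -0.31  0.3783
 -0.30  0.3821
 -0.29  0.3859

σ√T = 0.34·√2 = 0.4808
d₁ = [ln(350/500) + (0.027 + 0.34²/2)·2] / 0.4808 = [-0.3567 + 0.1696] / 0.4808 = -0.3891 → -0.39
N(d₁) = N(-0.39) = 0.3483
Δ_put = N(d₁) − 1 = 0.3483 − 1 = -0.6517

-0.6517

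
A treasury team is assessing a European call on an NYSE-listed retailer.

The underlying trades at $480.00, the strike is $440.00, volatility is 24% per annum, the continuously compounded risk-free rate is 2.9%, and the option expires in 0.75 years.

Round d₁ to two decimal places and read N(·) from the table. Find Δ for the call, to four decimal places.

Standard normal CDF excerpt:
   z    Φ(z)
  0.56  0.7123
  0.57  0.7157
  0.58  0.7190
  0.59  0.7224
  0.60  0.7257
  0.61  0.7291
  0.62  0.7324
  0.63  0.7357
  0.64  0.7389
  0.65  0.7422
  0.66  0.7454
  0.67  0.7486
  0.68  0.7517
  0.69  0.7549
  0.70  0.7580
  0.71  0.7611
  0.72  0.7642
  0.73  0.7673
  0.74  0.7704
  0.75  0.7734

0.7357

σ√T = 0.24·√0.75 = 0.2078
d₁ = [ln(480/440) + (0.029 + 0.24²/2)·0.75] / 0.2078 = [0.0870 + 0.0433] / 0.2078 = 0.6272 ≈ 0.63
N(d₁) = N(0.63) = 0.7357
Δ_call = N(d₁) = 0.7357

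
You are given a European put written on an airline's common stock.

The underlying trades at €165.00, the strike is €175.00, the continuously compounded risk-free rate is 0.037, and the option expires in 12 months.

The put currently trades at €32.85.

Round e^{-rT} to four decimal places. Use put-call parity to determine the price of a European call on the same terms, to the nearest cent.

e^(−rT) = e^(−0.037·1) = 0.9637
Put-call parity: C − P = S − K·e^(−rT) = 165 − 175·0.9637 = 165 − 168.6475 = -3.6475
C = P + (C − P) = 32.85 + (-3.6475) = 29.2025

€29.20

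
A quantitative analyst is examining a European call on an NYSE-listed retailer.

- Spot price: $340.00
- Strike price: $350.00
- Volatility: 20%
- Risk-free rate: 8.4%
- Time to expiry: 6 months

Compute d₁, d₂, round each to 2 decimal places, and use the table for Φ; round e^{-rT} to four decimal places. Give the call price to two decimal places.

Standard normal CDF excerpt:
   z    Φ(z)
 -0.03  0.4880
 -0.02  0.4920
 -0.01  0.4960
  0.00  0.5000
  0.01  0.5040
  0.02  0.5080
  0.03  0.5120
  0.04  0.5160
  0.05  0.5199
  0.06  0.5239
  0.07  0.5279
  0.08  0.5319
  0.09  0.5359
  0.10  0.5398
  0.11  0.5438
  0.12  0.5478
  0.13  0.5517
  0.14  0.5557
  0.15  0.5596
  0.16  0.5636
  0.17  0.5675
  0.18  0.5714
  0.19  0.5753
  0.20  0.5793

$21.13

T = 0.5;  σ√T = 0.1414
d₁ = [ln(340/350) + (0.084 + ½·0.2²)·0.5] / (σ√T) = (-0.0290 + 0.0520) / 0.1414 = 0.1627 ⇒ 0.16
d₂ = 0.1627 − 0.1414 = 0.0213 ⇒ 0.02
e^(−rT) = e^(−0.084·0.5) = 0.9589
C = 340·N(0.16) − 350·0.9589·N(0.02) = 340·0.5636 − 350·0.9589·0.5080 = 191.6240 − 170.4924 = 21.1316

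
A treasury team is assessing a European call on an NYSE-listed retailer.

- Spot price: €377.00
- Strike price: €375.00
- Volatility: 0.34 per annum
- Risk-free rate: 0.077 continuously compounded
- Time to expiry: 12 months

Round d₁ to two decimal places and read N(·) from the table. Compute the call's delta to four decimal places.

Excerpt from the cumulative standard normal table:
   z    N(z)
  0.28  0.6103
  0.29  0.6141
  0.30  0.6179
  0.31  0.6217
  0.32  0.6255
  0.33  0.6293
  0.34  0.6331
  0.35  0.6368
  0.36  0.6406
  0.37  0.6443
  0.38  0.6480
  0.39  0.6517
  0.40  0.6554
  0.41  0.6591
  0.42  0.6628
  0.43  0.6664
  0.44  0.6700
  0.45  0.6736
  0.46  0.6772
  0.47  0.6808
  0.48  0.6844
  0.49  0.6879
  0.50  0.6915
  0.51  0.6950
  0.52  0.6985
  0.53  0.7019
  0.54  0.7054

σ√T = 0.34 × 1.0000 = 0.3400
d₁ = [ln(377/375) + (0.077 + 0.34²/2)·1] / 0.3400 = [0.0053 + 0.1348] / 0.3400 = 0.4121 which rounds to 0.41
N(d₁) = N(0.41) = 0.6591
Δ_call = N(d₁) = 0.6591

0.6591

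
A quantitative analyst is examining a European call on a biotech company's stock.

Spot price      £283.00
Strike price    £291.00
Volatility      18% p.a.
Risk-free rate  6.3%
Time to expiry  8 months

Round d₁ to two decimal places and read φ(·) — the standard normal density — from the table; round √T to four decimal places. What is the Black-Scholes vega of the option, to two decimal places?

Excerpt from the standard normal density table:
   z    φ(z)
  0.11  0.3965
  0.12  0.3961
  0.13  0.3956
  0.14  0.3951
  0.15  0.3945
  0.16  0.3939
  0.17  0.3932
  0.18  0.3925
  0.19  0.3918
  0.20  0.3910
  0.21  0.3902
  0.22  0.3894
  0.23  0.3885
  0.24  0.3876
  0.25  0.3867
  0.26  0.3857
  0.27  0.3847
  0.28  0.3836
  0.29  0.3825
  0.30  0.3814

90.86

σ√T = 0.18·√0.6667 = 0.1470
ln(S/K) + (r + σ²/2)T = ln(283/291) + (0.063 + 0.18²/2)·0.6667 = -0.0279 + 0.0528 = 0.0249
d₁ = 0.0249 / 0.1470 = 0.1696 ⇒ 0.17
√T = √0.6667 = 0.8165
φ(d₁) = φ(0.17) = 0.3932
vega = S·φ(d₁)·√T = 283·0.3932·0.8165 = 90.8565
(Call and put vega coincide under Black-Scholes.)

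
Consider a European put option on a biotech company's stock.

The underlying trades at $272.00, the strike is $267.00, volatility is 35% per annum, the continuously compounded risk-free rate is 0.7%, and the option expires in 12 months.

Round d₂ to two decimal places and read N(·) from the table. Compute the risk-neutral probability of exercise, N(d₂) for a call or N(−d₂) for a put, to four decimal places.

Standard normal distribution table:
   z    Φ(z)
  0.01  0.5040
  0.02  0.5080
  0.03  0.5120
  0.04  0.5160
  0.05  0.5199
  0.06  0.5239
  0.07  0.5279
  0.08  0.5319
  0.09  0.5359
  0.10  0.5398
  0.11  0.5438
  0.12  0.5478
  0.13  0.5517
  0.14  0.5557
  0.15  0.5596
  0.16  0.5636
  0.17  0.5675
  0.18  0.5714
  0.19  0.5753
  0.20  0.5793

0.5398

σ√T = 0.35·√1 = 0.3500
d₁ = [ln(272/267) + (0.007 + 0.35²/2)·1] / 0.3500 = [0.0186 + 0.0682] / 0.3500 = 0.2480 ⇒ 0.25
d₂ = d₁ − σ√T = 0.2480 − 0.3500 = -0.1020 ⇒ -0.10
Risk-neutral Pr[S_T < K] = N(−d₂) = N(0.10) = 0.5398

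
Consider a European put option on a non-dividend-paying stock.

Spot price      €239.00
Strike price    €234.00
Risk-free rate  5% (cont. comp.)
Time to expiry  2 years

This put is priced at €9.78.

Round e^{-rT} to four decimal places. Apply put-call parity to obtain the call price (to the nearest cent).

e^(−rT) = e^(−0.05·2) = 0.9048
Put-call parity: C − P = S − K·e^(−rT) = 239 − 234·0.9048 = 239 − 211.7232 = 27.2768
C = P + (C − P) = 9.78 + (27.2768) = 37.0568

€37.06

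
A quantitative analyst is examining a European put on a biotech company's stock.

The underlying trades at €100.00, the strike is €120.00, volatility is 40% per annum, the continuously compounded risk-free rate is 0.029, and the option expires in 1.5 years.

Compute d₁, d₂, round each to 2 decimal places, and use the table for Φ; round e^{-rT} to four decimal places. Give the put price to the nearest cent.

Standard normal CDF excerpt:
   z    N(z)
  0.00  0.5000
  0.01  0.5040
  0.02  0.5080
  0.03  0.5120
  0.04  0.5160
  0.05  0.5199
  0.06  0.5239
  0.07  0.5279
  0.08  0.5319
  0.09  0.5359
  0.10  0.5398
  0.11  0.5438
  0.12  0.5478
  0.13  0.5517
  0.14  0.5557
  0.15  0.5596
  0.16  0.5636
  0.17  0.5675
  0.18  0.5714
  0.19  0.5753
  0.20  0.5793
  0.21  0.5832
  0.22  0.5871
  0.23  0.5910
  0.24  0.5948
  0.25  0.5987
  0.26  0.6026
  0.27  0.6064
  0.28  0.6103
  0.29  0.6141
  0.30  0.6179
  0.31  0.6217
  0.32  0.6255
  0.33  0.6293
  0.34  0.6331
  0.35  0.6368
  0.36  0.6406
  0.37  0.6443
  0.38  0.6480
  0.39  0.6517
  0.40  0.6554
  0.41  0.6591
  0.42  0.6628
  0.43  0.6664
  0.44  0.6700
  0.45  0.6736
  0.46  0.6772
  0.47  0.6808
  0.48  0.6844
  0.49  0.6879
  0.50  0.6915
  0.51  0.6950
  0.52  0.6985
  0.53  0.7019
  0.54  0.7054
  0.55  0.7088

€29.04

σ√T = 0.4·√1.5 = 0.4899
d₁ = [ln(100/120) + (0.029 + 0.4²/2)·1.5] / 0.4899 = [-0.1823 + 0.1635] / 0.4899 = -0.0384 → -0.04
d₂ = d₁ − σ√T = -0.0384 − 0.4899 = -0.5283 → -0.53
e^(−rT) = e^(−0.029·1.5) = 0.9574
N(−d₂) = N(0.53) = 0.7019;  N(−d₁) = N(0.04) = 0.5160
P = 120·0.9574·0.7019 − 100·0.5160 = 80.6399 − 51.6000 = 29.0399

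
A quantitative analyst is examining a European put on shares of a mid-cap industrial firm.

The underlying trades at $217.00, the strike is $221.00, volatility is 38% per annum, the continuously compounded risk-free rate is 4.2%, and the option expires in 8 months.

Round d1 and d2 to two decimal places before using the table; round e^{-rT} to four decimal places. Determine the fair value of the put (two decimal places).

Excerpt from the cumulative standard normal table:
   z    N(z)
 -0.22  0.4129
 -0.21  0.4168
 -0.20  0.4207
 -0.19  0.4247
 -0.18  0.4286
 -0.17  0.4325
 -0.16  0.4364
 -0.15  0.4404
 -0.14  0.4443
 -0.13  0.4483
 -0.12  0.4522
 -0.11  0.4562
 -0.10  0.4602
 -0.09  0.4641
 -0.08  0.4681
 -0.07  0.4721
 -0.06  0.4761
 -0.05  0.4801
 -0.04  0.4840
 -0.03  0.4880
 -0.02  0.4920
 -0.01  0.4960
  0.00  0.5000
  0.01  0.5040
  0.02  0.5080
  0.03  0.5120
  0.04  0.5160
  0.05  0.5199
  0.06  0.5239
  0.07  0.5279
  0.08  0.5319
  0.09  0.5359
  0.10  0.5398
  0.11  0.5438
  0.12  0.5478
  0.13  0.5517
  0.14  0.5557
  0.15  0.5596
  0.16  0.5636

σ√T = 0.38·√0.6667 = 0.3103
d₁ = [ln(217/221) + (0.042 + 0.38²/2)·0.6667] / 0.3103 = [-0.0183 + 0.0761] / 0.3103 = 0.1865 ⇒ 0.19
d₂ = d₁ − σ√T = 0.1865 − 0.3103 = -0.1238 ⇒ -0.12
e^(−rT) = e^(−0.042·0.6667) = 0.9724
N(−d₂) = N(0.12) = 0.5478;  N(−d₁) = N(-0.19) = 0.4247
P = 221·0.9724·0.5478 − 217·0.4247 = 117.7224 − 92.1599 = 25.5625

$25.56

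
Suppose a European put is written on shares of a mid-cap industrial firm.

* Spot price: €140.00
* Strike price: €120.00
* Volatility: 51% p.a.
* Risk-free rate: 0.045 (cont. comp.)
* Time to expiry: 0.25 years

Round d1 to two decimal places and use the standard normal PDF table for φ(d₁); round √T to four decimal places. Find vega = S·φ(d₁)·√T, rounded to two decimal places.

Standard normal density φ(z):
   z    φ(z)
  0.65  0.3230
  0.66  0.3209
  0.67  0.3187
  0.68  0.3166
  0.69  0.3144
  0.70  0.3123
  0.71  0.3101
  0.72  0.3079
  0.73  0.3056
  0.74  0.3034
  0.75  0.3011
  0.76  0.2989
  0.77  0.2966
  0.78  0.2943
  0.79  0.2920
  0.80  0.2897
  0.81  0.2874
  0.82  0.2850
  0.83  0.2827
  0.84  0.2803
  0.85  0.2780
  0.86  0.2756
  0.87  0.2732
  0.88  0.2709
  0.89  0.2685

T = 0.25;  σ√T = 0.2550
ln(S/K) + (r + σ²/2)T = ln(140/120) + (0.045 + 0.51²/2)·0.25 = 0.1542 + 0.0438 = 0.1979
d₁ = 0.1979 / 0.2550 = 0.7761 which rounds to 0.78
√T = √0.25 = 0.5000
φ(d₁) = φ(0.78) = 0.2943
vega = S·φ(d₁)·√T = 140·0.2943·0.5000 = 20.6010

20.60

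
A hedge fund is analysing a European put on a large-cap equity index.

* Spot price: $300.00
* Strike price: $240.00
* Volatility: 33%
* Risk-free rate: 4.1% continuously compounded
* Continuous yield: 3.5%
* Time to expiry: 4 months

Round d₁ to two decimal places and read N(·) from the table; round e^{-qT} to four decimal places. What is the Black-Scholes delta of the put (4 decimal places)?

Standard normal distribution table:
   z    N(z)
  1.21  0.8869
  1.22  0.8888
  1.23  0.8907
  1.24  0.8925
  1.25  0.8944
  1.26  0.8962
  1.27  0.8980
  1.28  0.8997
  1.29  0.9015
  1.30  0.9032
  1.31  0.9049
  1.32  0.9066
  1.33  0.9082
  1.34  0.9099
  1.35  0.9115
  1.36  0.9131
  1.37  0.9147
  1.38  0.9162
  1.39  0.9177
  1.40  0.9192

σ√T = 0.33·√0.3333 = 0.1905
d₁ = [ln(300/240) + (0.041 − 0.035 + 0.33²/2)·0.3333] / 0.1905 = [0.2231 + 0.0202] / 0.1905 = 1.2770 → 1.28
N(d₁) = N(1.28) = 0.8997
Δ_put = e^(−qT)·(N(d₁) − 1) = 0.9884·(0.8997 − 1) = -0.0991

-0.0991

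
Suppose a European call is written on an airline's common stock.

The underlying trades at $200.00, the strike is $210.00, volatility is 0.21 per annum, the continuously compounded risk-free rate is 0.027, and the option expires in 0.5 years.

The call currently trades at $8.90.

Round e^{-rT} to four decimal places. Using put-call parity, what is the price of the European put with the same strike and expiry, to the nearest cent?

$16.09

exp(−rT) = exp(−0.027·0.5) = 0.9866
Put-call parity: C − P = S − K·e^(−rT) = 200 − 210·0.9866 = 200 − 207.1860 = -7.1860
P = C − (C − P) = 8.90 − (-7.1860) = 16.0860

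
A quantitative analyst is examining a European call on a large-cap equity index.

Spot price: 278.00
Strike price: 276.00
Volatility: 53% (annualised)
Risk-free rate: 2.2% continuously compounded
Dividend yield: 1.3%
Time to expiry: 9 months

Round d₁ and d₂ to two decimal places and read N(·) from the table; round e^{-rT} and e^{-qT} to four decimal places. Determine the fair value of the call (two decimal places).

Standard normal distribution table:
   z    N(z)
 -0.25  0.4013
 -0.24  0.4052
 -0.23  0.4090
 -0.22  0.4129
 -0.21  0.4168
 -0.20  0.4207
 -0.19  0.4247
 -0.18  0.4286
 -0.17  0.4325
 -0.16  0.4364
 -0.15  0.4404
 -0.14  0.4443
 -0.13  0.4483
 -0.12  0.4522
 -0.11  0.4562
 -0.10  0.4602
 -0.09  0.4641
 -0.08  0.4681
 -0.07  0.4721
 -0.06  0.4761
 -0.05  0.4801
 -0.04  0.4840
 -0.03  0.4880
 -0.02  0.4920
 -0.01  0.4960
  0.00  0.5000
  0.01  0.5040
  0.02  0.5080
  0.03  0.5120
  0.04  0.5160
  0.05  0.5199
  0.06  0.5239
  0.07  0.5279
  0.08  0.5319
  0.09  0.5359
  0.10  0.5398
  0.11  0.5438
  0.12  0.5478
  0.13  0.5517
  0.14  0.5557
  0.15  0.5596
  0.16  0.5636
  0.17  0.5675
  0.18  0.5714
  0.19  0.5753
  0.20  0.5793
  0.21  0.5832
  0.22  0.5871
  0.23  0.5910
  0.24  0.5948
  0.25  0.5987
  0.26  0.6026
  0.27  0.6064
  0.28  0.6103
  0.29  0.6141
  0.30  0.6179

σ√T = 0.53·√0.75 = 0.4590
d₁ = [ln(278/276) + (0.022 − 0.013 + ½·0.53²)·0.75] / (σ√T) = (0.0072 + 0.1121) / 0.4590 = 0.2599 which rounds to 0.26
d₂ = 0.2599 − 0.4590 = -0.1991 which rounds to -0.20
exp(−qT) = exp(−0.013·0.75) = 0.9903;  exp(−rT) = exp(−0.022·0.75) = 0.9836
C = 278·0.9903·N(0.26) − 276·0.9836·N(-0.20) = 278·0.9903·0.6026 − 276·0.9836·0.4207 = 165.8978 − 114.2089 = 51.6889

51.69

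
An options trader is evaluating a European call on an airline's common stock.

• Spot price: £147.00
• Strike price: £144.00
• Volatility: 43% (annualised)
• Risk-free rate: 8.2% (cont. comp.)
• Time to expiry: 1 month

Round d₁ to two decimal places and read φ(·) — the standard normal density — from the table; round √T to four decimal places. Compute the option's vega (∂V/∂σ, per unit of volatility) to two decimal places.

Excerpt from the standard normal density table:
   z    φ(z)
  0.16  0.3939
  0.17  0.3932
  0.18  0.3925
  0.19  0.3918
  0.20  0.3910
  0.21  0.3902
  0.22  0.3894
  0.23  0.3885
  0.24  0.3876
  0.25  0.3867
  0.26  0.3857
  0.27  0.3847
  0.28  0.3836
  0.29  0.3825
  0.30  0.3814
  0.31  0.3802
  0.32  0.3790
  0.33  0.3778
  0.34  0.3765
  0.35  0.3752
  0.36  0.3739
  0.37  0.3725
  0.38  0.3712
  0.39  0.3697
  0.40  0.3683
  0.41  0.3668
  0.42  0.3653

σ√T = 0.43·√0.08333 = 0.1241
d₁ = [ln(147/144) + (0.082 + 0.43²/2)·0.08333] / 0.1241 = [0.0206 + 0.0145] / 0.1241 = 0.2832 → 0.28
√T = √0.08333 = 0.2887
φ(d₁) = φ(0.28) = 0.3836
vega = S·φ(d₁)·√T = 147·0.3836·0.2887 = 16.2796
(Vega is the same for a European call and put with the same parameters.)

16.28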